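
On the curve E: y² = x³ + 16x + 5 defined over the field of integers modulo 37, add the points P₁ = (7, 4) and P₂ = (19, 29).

(7, 4) + (19, 29). λ = (29 - 4)/(19 - 7) ≡ 25/12 mod 37. 12⁻¹ ≡ 34 (mod 37) since 12·34 = 408 ≡ 1, so λ ≡ 36.
  x = λ² - 7 - 19 = 1296 - 26 ≡ 12; y = λ·(7 - 12) - 4 ≡ 1. → (12, 1)

(12, 1)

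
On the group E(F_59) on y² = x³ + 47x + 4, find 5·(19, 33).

Write G = (19, 33).
Double-and-add on 5 = (101)₂. Start with G = (19, 33) for the leading 1-bit.
double: tangent at (19, 33): λ = (3·19² + 47)/(2·33) ≡ 9/7. 7⁻¹ ≡ 17 (mod 59) since 7·17 = 119 ≡ 1, so λ ≡ 9·17 ≡ 35.
  x = λ² - 19 - 19 = 1225 - 38 ≡ 7; y = λ·(19 - 7) - 33 ≡ 33. → (7, 33)
double: tangent at (7, 33): λ = (3·7² + 47)/(2·33) ≡ 17/7. 7⁻¹ ≡ 17 (mod 59) since 7·17 = 119 ≡ 1, so λ ≡ 17·17 ≡ 53.
  x = λ² - 7 - 7 = 2809 - 14 ≡ 22; y = λ·(7 - 22) - 33 ≡ 57. → (22, 57)
add G: (22, 57) + (19, 33). λ = (33 - 57)/(19 - 22) ≡ 35/56 mod 59. 56⁻¹ ≡ 39 (mod 59), so λ ≡ 8.
  x = λ² - 22 - 19 = 64 - 41 ≡ 23; y = λ·(22 - 23) - 57 ≡ 53. → (23, 53)

(23, 53)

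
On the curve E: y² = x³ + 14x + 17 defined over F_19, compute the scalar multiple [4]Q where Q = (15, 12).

(17, 0)

Double-and-add on 4 = (100)₂. Start with Q = (15, 12) for the leading 1-bit.
double: tangent at (15, 12): λ = (3·15² + 14)/(2·12) ≡ 5/5. 5⁻¹ ≡ 4 (mod 19) since 5·4 = 20 ≡ 1, so λ ≡ 5·4 ≡ 1.
  x = λ² - 15 - 15 = 1 - 30 ≡ 9; y = λ·(15 - 9) - 12 ≡ 13. → (9, 13)
double: tangent at (9, 13): λ = (3·9² + 14)/(2·13) ≡ 10/7. 7⁻¹ ≡ 11 (mod 19) since 7·11 = 77 ≡ 1, so λ ≡ 10·11 ≡ 15.
  x = λ² - 9 - 9 = 225 - 18 ≡ 17; y = λ·(9 - 17) - 13 ≡ 0. → (17, 0)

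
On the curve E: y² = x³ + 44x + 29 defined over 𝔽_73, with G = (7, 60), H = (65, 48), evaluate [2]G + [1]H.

(39, 67)

First 2G:
Repeated addition: build up to 2G.
2G: tangent at (7, 60): λ = (3·7² + 44)/(2·60) ≡ 45/47. 47⁻¹ ≡ 14 (mod 73), so λ ≡ 45·14 ≡ 46.
  x = λ² - 7 - 7 = 2116 - 14 ≡ 58; y = λ·(7 - 58) - 60 ≡ 3. → (58, 3)
2G = (58, 3).
Finally 2G + H:
(58, 3) + (65, 48). λ = (48 - 3)/(65 - 58) ≡ 45/7 mod 73. 7⁻¹ ≡ 21 (mod 73) since 7·21 = 147 ≡ 1, so λ ≡ 69.
  x = λ² - 58 - 65 = 4761 - 123 ≡ 39; y = λ·(58 - 39) - 3 ≡ 67. → (39, 67)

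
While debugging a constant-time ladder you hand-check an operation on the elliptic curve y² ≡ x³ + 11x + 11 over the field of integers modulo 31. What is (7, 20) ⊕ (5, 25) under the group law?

(7, 20) + (5, 25). λ = (25 - 20)/(5 - 7) ≡ 5/29 mod 31. 29⁻¹ ≡ 15 (mod 31), so λ ≡ 13.
  x = λ² - 7 - 5 = 169 - 12 ≡ 2; y = λ·(7 - 2) - 20 ≡ 14. → (2, 14)

(2, 14)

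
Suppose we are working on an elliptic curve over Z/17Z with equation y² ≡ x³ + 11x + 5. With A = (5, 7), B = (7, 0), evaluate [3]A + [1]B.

(13, 13)

First 3A:
Repeated addition: build up to 3A.
2A: tangent at (5, 7): λ = (3·5² + 11)/(2·7) ≡ 1/14. 14⁻¹ ≡ 11 (mod 17), so λ ≡ 1·11 ≡ 11.
  x = λ² - 5 - 5 = 121 - 10 ≡ 9; y = λ·(5 - 9) - 7 ≡ 0. → (9, 0)
3A: (9, 0) + (5, 7). λ = (7 - 0)/(5 - 9) ≡ 7/13 mod 17. 13⁻¹ ≡ 4 (mod 17), so λ ≡ 11.
  x = λ² - 9 - 5 = 121 - 14 ≡ 5; y = λ·(9 - 5) - 0 ≡ 10. → (5, 10)
3A = (5, 10).
Finally 3A + B:
(5, 10) + (7, 0). λ = (0 - 10)/(7 - 5) ≡ 7/2 mod 17. 2⁻¹ ≡ 9 (mod 17) since 2·9 = 18 ≡ 1, so λ ≡ 12.
  x = λ² - 5 - 7 = 144 - 12 ≡ 13; y = λ·(5 - 13) - 10 ≡ 13. → (13, 13)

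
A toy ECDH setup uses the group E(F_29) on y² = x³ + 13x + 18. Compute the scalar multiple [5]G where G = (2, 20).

Double-and-add on 5 = (101)₂. Start with G = (2, 20) for the leading 1-bit.
double: tangent at (2, 20): λ = (3·2² + 13)/(2·20) ≡ 25/11. 11⁻¹ ≡ 8 (mod 29) since 11·8 = 88 ≡ 1, so λ ≡ 25·8 ≡ 26.
  x = λ² - 2 - 2 = 676 - 4 ≡ 5; y = λ·(2 - 5) - 20 ≡ 18. → (5, 18)
double: tangent at (5, 18): λ = (3·5² + 13)/(2·18) ≡ 1/7. 7⁻¹ ≡ 25 (mod 29), so λ ≡ 1·25 ≡ 25.
  x = λ² - 5 - 5 = 625 - 10 ≡ 6; y = λ·(5 - 6) - 18 ≡ 15. → (6, 15)
add G: (6, 15) + (2, 20). λ = (20 - 15)/(2 - 6) ≡ 5/25 mod 29. 25⁻¹ ≡ 7 (mod 29), so λ ≡ 6.
  x = λ² - 6 - 2 = 36 - 8 ≡ 28; y = λ·(6 - 28) - 15 ≡ 27. → (28, 27)

(28, 27)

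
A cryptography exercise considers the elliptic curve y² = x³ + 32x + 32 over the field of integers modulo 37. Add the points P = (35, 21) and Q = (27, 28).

(35, 21) + (27, 28). λ = (28 - 21)/(27 - 35) ≡ 7/29 mod 37. 29⁻¹ ≡ 23 (mod 37), so λ ≡ 13.
  x = λ² - 35 - 27 = 169 - 62 ≡ 33; y = λ·(35 - 33) - 21 ≡ 5. → (33, 5)

(33, 5)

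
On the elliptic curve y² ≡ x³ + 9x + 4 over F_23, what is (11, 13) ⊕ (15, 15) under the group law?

(11, 13) + (15, 15). λ = (15 - 13)/(15 - 11) ≡ 2/4 mod 23. 4⁻¹ ≡ 6 (mod 23), so λ ≡ 12.
  x = λ² - 11 - 15 = 144 - 26 ≡ 3; y = λ·(11 - 3) - 13 ≡ 14. → (3, 14)

(3, 14)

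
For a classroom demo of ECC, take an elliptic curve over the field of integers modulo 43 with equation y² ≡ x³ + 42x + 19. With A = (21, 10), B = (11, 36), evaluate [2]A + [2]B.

First 2A:
Repeated addition: build up to 2A.
2A: tangent at (21, 10): λ = (3·21² + 42)/(2·10) ≡ 32/20. 20⁻¹ ≡ 28 (mod 43), so λ ≡ 32·28 ≡ 36.
  x = λ² - 21 - 21 = 1296 - 42 ≡ 7; y = λ·(21 - 7) - 10 ≡ 21. → (7, 21)
2A = (7, 21).
Next 2B:
Repeated addition: build up to 2B.
2B: tangent at (11, 36): λ = (3·11² + 42)/(2·36) ≡ 18/29. 29⁻¹ ≡ 3 (mod 43), so λ ≡ 18·3 ≡ 11.
  x = λ² - 11 - 11 = 121 - 22 ≡ 13; y = λ·(11 - 13) - 36 ≡ 28. → (13, 28)
2B = (13, 28).
Finally 2A + 2B:
(7, 21) + (13, 28). λ = (28 - 21)/(13 - 7) ≡ 7/6 mod 43. 6⁻¹ ≡ 36 (mod 43) since 6·36 = 216 ≡ 1, so λ ≡ 37.
  x = λ² - 7 - 13 = 1369 - 20 ≡ 16; y = λ·(7 - 16) - 21 ≡ 33. → (16, 33)

(16, 33)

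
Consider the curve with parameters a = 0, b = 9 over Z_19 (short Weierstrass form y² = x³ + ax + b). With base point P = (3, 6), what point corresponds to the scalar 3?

Repeated addition: build up to 3P.
2P: tangent at (3, 6): λ = (3·3² + 0)/(2·6) ≡ 8/12. 12⁻¹ ≡ 8 (mod 19), so λ ≡ 8·8 ≡ 7.
  x = λ² - 3 - 3 = 49 - 6 ≡ 5; y = λ·(3 - 5) - 6 ≡ 18. → (5, 18)
3P: (5, 18) + (3, 6). λ = (6 - 18)/(3 - 5) ≡ 7/17 mod 19. 17⁻¹ ≡ 9 (mod 19), so λ ≡ 6.
  x = λ² - 5 - 3 = 36 - 8 ≡ 9; y = λ·(5 - 9) - 18 ≡ 15. → (9, 15)

(9, 15)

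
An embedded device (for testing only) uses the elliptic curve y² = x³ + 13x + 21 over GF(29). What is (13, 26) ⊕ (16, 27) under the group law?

(13, 26) + (16, 27). λ = (27 - 26)/(16 - 13) ≡ 1/3 mod 29. 3⁻¹ ≡ 10 (mod 29), so λ ≡ 10.
  x = λ² - 13 - 16 = 100 - 29 ≡ 13; y = λ·(13 - 13) - 26 ≡ 3. → (13, 3)

(13, 3)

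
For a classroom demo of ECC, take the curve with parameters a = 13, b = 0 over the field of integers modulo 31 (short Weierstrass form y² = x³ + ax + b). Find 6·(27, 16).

Write Q = (27, 16).
Double-and-add on 6 = (110)₂. Start with Q = (27, 16) for the leading 1-bit.
double: tangent at (27, 16): λ = (3·27² + 13)/(2·16) ≡ 30/1. 1⁻¹ ≡ 1 (mod 31), so λ ≡ 30·1 ≡ 30.
  x = λ² - 27 - 27 = 900 - 54 ≡ 9; y = λ·(27 - 9) - 16 ≡ 28. → (9, 28)
add Q: (9, 28) + (27, 16). λ = (16 - 28)/(27 - 9) ≡ 19/18 mod 31. 18⁻¹ ≡ 19 (mod 31) since 18·19 = 342 ≡ 1, so λ ≡ 20.
  x = λ² - 9 - 27 = 400 - 36 ≡ 23; y = λ·(9 - 23) - 28 ≡ 2. → (23, 2)
double: tangent at (23, 2): λ = (3·23² + 13)/(2·2) ≡ 19/4. 4⁻¹ ≡ 8 (mod 31), so λ ≡ 19·8 ≡ 28.
  x = λ² - 23 - 23 = 784 - 46 ≡ 25; y = λ·(23 - 25) - 2 ≡ 4. → (25, 4)

(25, 4)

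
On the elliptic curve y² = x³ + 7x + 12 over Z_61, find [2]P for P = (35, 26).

tangent at (35, 26): λ = (3·35² + 7)/(2·26) ≡ 22/52. 52⁻¹ ≡ 27 (mod 61) since 52·27 = 1404 ≡ 1, so λ ≡ 22·27 ≡ 45.
  x = λ² - 35 - 35 = 2025 - 70 ≡ 3; y = λ·(35 - 3) - 26 ≡ 11. → (3, 11)

(3, 11)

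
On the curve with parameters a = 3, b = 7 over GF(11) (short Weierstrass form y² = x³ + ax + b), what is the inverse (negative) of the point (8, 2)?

(8, 9)

-(8, 2) = (8, -2 mod 11) = (8, 9).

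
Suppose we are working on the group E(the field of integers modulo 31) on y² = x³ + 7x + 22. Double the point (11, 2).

tangent at (11, 2): λ = (3·11² + 7)/(2·2) ≡ 29/4. 4⁻¹ ≡ 8 (mod 31), so λ ≡ 29·8 ≡ 15.
  x = λ² - 11 - 11 = 225 - 22 ≡ 17; y = λ·(11 - 17) - 2 ≡ 1. → (17, 1)

(17, 1)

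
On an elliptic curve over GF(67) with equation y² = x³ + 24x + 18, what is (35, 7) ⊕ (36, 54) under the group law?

(35, 7) + (36, 54). λ = (54 - 7)/(36 - 35) ≡ 47/1 mod 67. 1⁻¹ ≡ 1 (mod 67), so λ ≡ 47.
  x = λ² - 35 - 36 = 2209 - 71 ≡ 61; y = λ·(35 - 61) - 7 ≡ 44. → (61, 44)

(61, 44)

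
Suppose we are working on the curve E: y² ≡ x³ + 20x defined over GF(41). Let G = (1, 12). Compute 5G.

Repeated addition: build up to 5G.
2G: tangent at (1, 12): λ = (3·1² + 20)/(2·12) ≡ 23/24. 24⁻¹ ≡ 12 (mod 41), so λ ≡ 23·12 ≡ 30.
  x = λ² - 1 - 1 = 900 - 2 ≡ 37; y = λ·(1 - 37) - 12 ≡ 15. → (37, 15)
3G: (37, 15) + (1, 12). λ = (12 - 15)/(1 - 37) ≡ 38/5 mod 41. 5⁻¹ ≡ 33 (mod 41), so λ ≡ 24.
  x = λ² - 37 - 1 = 576 - 38 ≡ 5; y = λ·(37 - 5) - 15 ≡ 15. → (5, 15)
4G: (5, 15) + (1, 12). λ = (12 - 15)/(1 - 5) ≡ 38/37 mod 41. 37⁻¹ ≡ 10 (mod 41) since 37·10 = 370 ≡ 1, so λ ≡ 11.
  x = λ² - 5 - 1 = 121 - 6 ≡ 33; y = λ·(5 - 33) - 15 ≡ 5. → (33, 5)
5G: (33, 5) + (1, 12). λ = (12 - 5)/(1 - 33) ≡ 7/9 mod 41. 9⁻¹ ≡ 32 (mod 41), so λ ≡ 19.
  x = λ² - 33 - 1 = 361 - 34 ≡ 40; y = λ·(33 - 40) - 5 ≡ 26. → (40, 26)

(40, 26)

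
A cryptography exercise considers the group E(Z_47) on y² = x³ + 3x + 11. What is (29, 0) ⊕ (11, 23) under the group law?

(29, 0) + (11, 23). λ = (23 - 0)/(11 - 29) ≡ 23/29 mod 47. 29⁻¹ ≡ 13 (mod 47) since 29·13 = 377 ≡ 1, so λ ≡ 17.
  x = λ² - 29 - 11 = 289 - 40 ≡ 14; y = λ·(29 - 14) - 0 ≡ 20. → (14, 20)

(14, 20)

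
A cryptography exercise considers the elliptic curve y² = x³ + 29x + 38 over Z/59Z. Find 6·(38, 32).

(36, 19)

Write G = (38, 32).
Repeated addition: build up to 6G.
2G: tangent at (38, 32): λ = (3·38² + 29)/(2·32) ≡ 54/5. 5⁻¹ ≡ 12 (mod 59), so λ ≡ 54·12 ≡ 58.
  x = λ² - 38 - 38 = 3364 - 76 ≡ 43; y = λ·(38 - 43) - 32 ≡ 32. → (43, 32)
3G: (43, 32) + (38, 32). λ = (32 - 32)/(38 - 43) ≡ 0/54 mod 59. 54⁻¹ ≡ 47 (mod 59), so λ ≡ 0.
  x = λ² - 43 - 38 = 0 - 81 ≡ 37; y = λ·(43 - 37) - 32 ≡ 27. → (37, 27)
4G: (37, 27) + (38, 32). λ = (32 - 27)/(38 - 37) ≡ 5/1 mod 59. 1⁻¹ ≡ 1 (mod 59), so λ ≡ 5.
  x = λ² - 37 - 38 = 25 - 75 ≡ 9; y = λ·(37 - 9) - 27 ≡ 54. → (9, 54)
5G: (9, 54) + (38, 32). λ = (32 - 54)/(38 - 9) ≡ 37/29 mod 59. 29⁻¹ ≡ 57 (mod 59), so λ ≡ 44.
  x = λ² - 9 - 38 = 1936 - 47 ≡ 1; y = λ·(9 - 1) - 54 ≡ 3. → (1, 3)
6G: (1, 3) + (38, 32). λ = (32 - 3)/(38 - 1) ≡ 29/37 mod 59. 37⁻¹ ≡ 8 (mod 59), so λ ≡ 55.
  x = λ² - 1 - 38 = 3025 - 39 ≡ 36; y = λ·(1 - 36) - 3 ≡ 19. → (36, 19)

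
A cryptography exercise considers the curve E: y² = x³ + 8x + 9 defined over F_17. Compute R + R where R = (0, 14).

tangent at (0, 14): λ = (3·0² + 8)/(2·14) ≡ 8/11. 11⁻¹ ≡ 14 (mod 17), so λ ≡ 8·14 ≡ 10.
  x = λ² - 0 - 0 = 100 - 0 ≡ 15; y = λ·(0 - 15) - 14 ≡ 6. → (15, 6)

(15, 6)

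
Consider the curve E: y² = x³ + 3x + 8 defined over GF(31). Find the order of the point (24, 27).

2P: tangent at (24, 27): λ = (3·24² + 3)/(2·27) ≡ 26/23. 23⁻¹ ≡ 27 (mod 31) since 23·27 = 621 ≡ 1, so λ ≡ 26·27 ≡ 20.
  x = λ² - 24 - 24 = 400 - 48 ≡ 11; y = λ·(24 - 11) - 27 ≡ 16. → (11, 16)
3P: (11, 16) + (24, 27). λ = (27 - 16)/(24 - 11) ≡ 11/13 mod 31. 13⁻¹ ≡ 12 (mod 31), so λ ≡ 8.
  x = λ² - 11 - 24 = 64 - 35 ≡ 29; y = λ·(11 - 29) - 16 ≡ 26. → (29, 26)
4P: (29, 26) + (24, 27). λ = (27 - 26)/(24 - 29) ≡ 1/26 mod 31. 26⁻¹ ≡ 6 (mod 31), so λ ≡ 6.
  x = λ² - 29 - 24 = 36 - 53 ≡ 14; y = λ·(29 - 14) - 26 ≡ 2. → (14, 2)
5P: (14, 2) + (24, 27). λ = (27 - 2)/(24 - 14) ≡ 25/10 mod 31. 10⁻¹ ≡ 28 (mod 31), so λ ≡ 18.
  x = λ² - 14 - 24 = 324 - 38 ≡ 7; y = λ·(14 - 7) - 2 ≡ 0. → (7, 0)
6P: (7, 0) + (24, 27). λ = (27 - 0)/(24 - 7) ≡ 27/17 mod 31. 17⁻¹ ≡ 11 (mod 31) since 17·11 = 187 ≡ 1, so λ ≡ 18.
  x = λ² - 7 - 24 = 324 - 31 ≡ 14; y = λ·(7 - 14) - 0 ≡ 29. → (14, 29)
7P: (14, 29) + (24, 27). λ = (27 - 29)/(24 - 14) ≡ 29/10 mod 31. 10⁻¹ ≡ 28 (mod 31), so λ ≡ 6.
  x = λ² - 14 - 24 = 36 - 38 ≡ 29; y = λ·(14 - 29) - 29 ≡ 5. → (29, 5)
8P: (29, 5) + (24, 27). λ = (27 - 5)/(24 - 29) ≡ 22/26 mod 31. 26⁻¹ ≡ 6 (mod 31), so λ ≡ 8.
  x = λ² - 29 - 24 = 64 - 53 ≡ 11; y = λ·(29 - 11) - 5 ≡ 15. → (11, 15)
9P: (11, 15) + (24, 27). λ = (27 - 15)/(24 - 11) ≡ 12/13 mod 31. 13⁻¹ ≡ 12 (mod 31), so λ ≡ 20.
  x = λ² - 11 - 24 = 400 - 35 ≡ 24; y = λ·(11 - 24) - 15 ≡ 4. → (24, 4)
10P: (24, 4) + (24, 27): same x and y₁ ≡ -y₂, so the sum is the point at infinity.
10P = the point at infinity, so the order is 10.

10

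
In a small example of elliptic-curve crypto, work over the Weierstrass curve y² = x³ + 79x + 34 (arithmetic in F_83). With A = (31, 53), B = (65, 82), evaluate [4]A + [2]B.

First 4A:
Double-and-add on 4 = (100)₂. Start with A = (31, 53) for the leading 1-bit.
double: tangent at (31, 53): λ = (3·31² + 79)/(2·53) ≡ 57/23. 23⁻¹ ≡ 65 (mod 83), so λ ≡ 57·65 ≡ 53.
  x = λ² - 31 - 31 = 2809 - 62 ≡ 8; y = λ·(31 - 8) - 53 ≡ 4. → (8, 4)
double: tangent at (8, 4): λ = (3·8² + 79)/(2·4) ≡ 22/8. 8⁻¹ ≡ 52 (mod 83) since 8·52 = 416 ≡ 1, so λ ≡ 22·52 ≡ 65.
  x = λ² - 8 - 8 = 4225 - 16 ≡ 59; y = λ·(8 - 59) - 4 ≡ 1. → (59, 1)
4A = (59, 1).
Next 2B:
Repeated addition: build up to 2B.
2B: tangent at (65, 82): λ = (3·65² + 79)/(2·82) ≡ 55/81. 81⁻¹ ≡ 41 (mod 83), so λ ≡ 55·41 ≡ 14.
  x = λ² - 65 - 65 = 196 - 130 ≡ 66; y = λ·(65 - 66) - 82 ≡ 70. → (66, 70)
2B = (66, 70).
Finally 4A + 2B:
(59, 1) + (66, 70). λ = (70 - 1)/(66 - 59) ≡ 69/7 mod 83. 7⁻¹ ≡ 12 (mod 83), so λ ≡ 81.
  x = λ² - 59 - 66 = 6561 - 125 ≡ 45; y = λ·(59 - 45) - 1 ≡ 54. → (45, 54)

(45, 54)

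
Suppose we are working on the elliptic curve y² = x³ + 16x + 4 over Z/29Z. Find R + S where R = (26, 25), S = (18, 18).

(27, 14)

(26, 25) + (18, 18). λ = (18 - 25)/(18 - 26) ≡ 22/21 mod 29. 21⁻¹ ≡ 18 (mod 29), so λ ≡ 19.
  x = λ² - 26 - 18 = 361 - 44 ≡ 27; y = λ·(26 - 27) - 25 ≡ 14. → (27, 14)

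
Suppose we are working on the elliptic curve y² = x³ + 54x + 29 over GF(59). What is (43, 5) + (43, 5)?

(18, 44)

tangent at (43, 5): λ = (3·43² + 54)/(2·5) ≡ 55/10. 10⁻¹ ≡ 6 (mod 59), so λ ≡ 55·6 ≡ 35.
  x = λ² - 43 - 43 = 1225 - 86 ≡ 18; y = λ·(43 - 18) - 5 ≡ 44. → (18, 44)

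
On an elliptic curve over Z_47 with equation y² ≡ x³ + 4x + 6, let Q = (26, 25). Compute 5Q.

(41, 46)

Repeated addition: build up to 5Q.
2Q: tangent at (26, 25): λ = (3·26² + 4)/(2·25) ≡ 11/3. 3⁻¹ ≡ 16 (mod 47), so λ ≡ 11·16 ≡ 35.
  x = λ² - 26 - 26 = 1225 - 52 ≡ 45; y = λ·(26 - 45) - 25 ≡ 15. → (45, 15)
3Q: (45, 15) + (26, 25). λ = (25 - 15)/(26 - 45) ≡ 10/28 mod 47. 28⁻¹ ≡ 42 (mod 47), so λ ≡ 44.
  x = λ² - 45 - 26 = 1936 - 71 ≡ 32; y = λ·(45 - 32) - 15 ≡ 40. → (32, 40)
4Q: (32, 40) + (26, 25). λ = (25 - 40)/(26 - 32) ≡ 32/41 mod 47. 41⁻¹ ≡ 39 (mod 47), so λ ≡ 26.
  x = λ² - 32 - 26 = 676 - 58 ≡ 7; y = λ·(32 - 7) - 40 ≡ 46. → (7, 46)
5Q: (7, 46) + (26, 25). λ = (25 - 46)/(26 - 7) ≡ 26/19 mod 47. 19⁻¹ ≡ 5 (mod 47), so λ ≡ 36.
  x = λ² - 7 - 26 = 1296 - 33 ≡ 41; y = λ·(7 - 41) - 46 ≡ 46. → (41, 46)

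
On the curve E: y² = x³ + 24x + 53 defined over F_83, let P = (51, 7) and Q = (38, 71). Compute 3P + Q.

First 3P:
Repeated addition: build up to 3P.
2P: tangent at (51, 7): λ = (3·51² + 24)/(2·7) ≡ 25/14. 14⁻¹ ≡ 6 (mod 83), so λ ≡ 25·6 ≡ 67.
  x = λ² - 51 - 51 = 4489 - 102 ≡ 71; y = λ·(51 - 71) - 7 ≡ 64. → (71, 64)
3P: (71, 64) + (51, 7). λ = (7 - 64)/(51 - 71) ≡ 26/63 mod 83. 63⁻¹ ≡ 29 (mod 83), so λ ≡ 7.
  x = λ² - 71 - 51 = 49 - 122 ≡ 10; y = λ·(71 - 10) - 64 ≡ 31. → (10, 31)
3P = (10, 31).
Finally 3P + Q:
(10, 31) + (38, 71). λ = (71 - 31)/(38 - 10) ≡ 40/28 mod 83. 28⁻¹ ≡ 3 (mod 83), so λ ≡ 37.
  x = λ² - 10 - 38 = 1369 - 48 ≡ 76; y = λ·(10 - 76) - 31 ≡ 17. → (76, 17)

(76, 17)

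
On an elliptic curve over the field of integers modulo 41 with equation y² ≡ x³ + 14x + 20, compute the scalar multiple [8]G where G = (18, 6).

Repeated addition: build up to 8G.
2G: tangent at (18, 6): λ = (3·18² + 14)/(2·6) ≡ 2/12. 12⁻¹ ≡ 24 (mod 41) since 12·24 = 288 ≡ 1, so λ ≡ 2·24 ≡ 7.
  x = λ² - 18 - 18 = 49 - 36 ≡ 13; y = λ·(18 - 13) - 6 ≡ 29. → (13, 29)
3G: (13, 29) + (18, 6). λ = (6 - 29)/(18 - 13) ≡ 18/5 mod 41. 5⁻¹ ≡ 33 (mod 41), so λ ≡ 20.
  x = λ² - 13 - 18 = 400 - 31 ≡ 0; y = λ·(13 - 0) - 29 ≡ 26. → (0, 26)
4G: (0, 26) + (18, 6). λ = (6 - 26)/(18 - 0) ≡ 21/18 mod 41. 18⁻¹ ≡ 16 (mod 41), so λ ≡ 8.
  x = λ² - 0 - 18 = 64 - 18 ≡ 5; y = λ·(0 - 5) - 26 ≡ 16. → (5, 16)
5G: (5, 16) + (18, 6). λ = (6 - 16)/(18 - 5) ≡ 31/13 mod 41. 13⁻¹ ≡ 19 (mod 41), so λ ≡ 15.
  x = λ² - 5 - 18 = 225 - 23 ≡ 38; y = λ·(5 - 38) - 16 ≡ 22. → (38, 22)
6G: (38, 22) + (18, 6). λ = (6 - 22)/(18 - 38) ≡ 25/21 mod 41. 21⁻¹ ≡ 2 (mod 41) since 21·2 = 42 ≡ 1, so λ ≡ 9.
  x = λ² - 38 - 18 = 81 - 56 ≡ 25; y = λ·(38 - 25) - 22 ≡ 13. → (25, 13)
7G: (25, 13) + (18, 6). λ = (6 - 13)/(18 - 25) ≡ 34/34 mod 41. 34⁻¹ ≡ 35 (mod 41) since 34·35 = 1190 ≡ 1, so λ ≡ 1.
  x = λ² - 25 - 18 = 1 - 43 ≡ 40; y = λ·(25 - 40) - 13 ≡ 13. → (40, 13)
8G: (40, 13) + (18, 6). λ = (6 - 13)/(18 - 40) ≡ 34/19 mod 41. 19⁻¹ ≡ 13 (mod 41) since 19·13 = 247 ≡ 1, so λ ≡ 32.
  x = λ² - 40 - 18 = 1024 - 58 ≡ 23; y = λ·(40 - 23) - 13 ≡ 39. → (23, 39)

(23, 39)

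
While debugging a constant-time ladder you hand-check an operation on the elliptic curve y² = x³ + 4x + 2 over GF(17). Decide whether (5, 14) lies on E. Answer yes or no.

no

y² = 14² ≡ 9; x³ + 4x + 2 = 147 ≡ 11 (mod 17). 9 ≠ 11.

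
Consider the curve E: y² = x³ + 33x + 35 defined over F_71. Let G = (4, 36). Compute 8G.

Double-and-add on 8 = (1000)₂. Start with G = (4, 36) for the leading 1-bit.
double: tangent at (4, 36): λ = (3·4² + 33)/(2·36) ≡ 10/1. 1⁻¹ ≡ 1 (mod 71), so λ ≡ 10·1 ≡ 10.
  x = λ² - 4 - 4 = 100 - 8 ≡ 21; y = λ·(4 - 21) - 36 ≡ 7. → (21, 7)
double: tangent at (21, 7): λ = (3·21² + 33)/(2·7) ≡ 7/14. 14⁻¹ ≡ 66 (mod 71) since 14·66 = 924 ≡ 1, so λ ≡ 7·66 ≡ 36.
  x = λ² - 21 - 21 = 1296 - 42 ≡ 47; y = λ·(21 - 47) - 7 ≡ 51. → (47, 51)
double: tangent at (47, 51): λ = (3·47² + 33)/(2·51) ≡ 57/31. 31⁻¹ ≡ 55 (mod 71) since 31·55 = 1705 ≡ 1, so λ ≡ 57·55 ≡ 11.
  x = λ² - 47 - 47 = 121 - 94 ≡ 27; y = λ·(47 - 27) - 51 ≡ 27. → (27, 27)

(27, 27)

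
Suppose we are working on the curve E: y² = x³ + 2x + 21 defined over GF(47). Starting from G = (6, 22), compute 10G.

Repeated addition: build up to 10G.
2G: tangent at (6, 22): λ = (3·6² + 2)/(2·22) ≡ 16/44. 44⁻¹ ≡ 31 (mod 47), so λ ≡ 16·31 ≡ 26.
  x = λ² - 6 - 6 = 676 - 12 ≡ 6; y = λ·(6 - 6) - 22 ≡ 25. → (6, 25)
3G: (6, 25) + (6, 22): same x and y₁ ≡ -y₂, so the sum is ∞.
4G: ∞ + (6, 22) = (6, 22) (identity).
5G: tangent at (6, 22): λ = (3·6² + 2)/(2·22) ≡ 16/44. 44⁻¹ ≡ 31 (mod 47), so λ ≡ 16·31 ≡ 26.
  x = λ² - 6 - 6 = 676 - 12 ≡ 6; y = λ·(6 - 6) - 22 ≡ 25. → (6, 25)
6G: (6, 25) + (6, 22): same x and y₁ ≡ -y₂, so the sum is ∞.
7G: ∞ + (6, 22) = (6, 22) (identity).
8G: tangent at (6, 22): λ = (3·6² + 2)/(2·22) ≡ 16/44. 44⁻¹ ≡ 31 (mod 47), so λ ≡ 16·31 ≡ 26.
  x = λ² - 6 - 6 = 676 - 12 ≡ 6; y = λ·(6 - 6) - 22 ≡ 25. → (6, 25)
9G: (6, 25) + (6, 22): same x and y₁ ≡ -y₂, so the sum is ∞.
10G: ∞ + (6, 22) = (6, 22) (identity).

(6, 22)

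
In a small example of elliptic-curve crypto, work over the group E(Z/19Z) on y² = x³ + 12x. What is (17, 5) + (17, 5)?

(9, 18)

tangent at (17, 5): λ = (3·17² + 12)/(2·5) ≡ 5/10. 10⁻¹ ≡ 2 (mod 19) since 10·2 = 20 ≡ 1, so λ ≡ 5·2 ≡ 10.
  x = λ² - 17 - 17 = 100 - 34 ≡ 9; y = λ·(17 - 9) - 5 ≡ 18. → (9, 18)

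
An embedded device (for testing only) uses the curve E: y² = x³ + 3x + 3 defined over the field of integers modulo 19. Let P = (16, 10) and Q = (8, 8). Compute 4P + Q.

First 4P:
Repeated addition: build up to 4P.
2P: tangent at (16, 10): λ = (3·16² + 3)/(2·10) ≡ 11/1. 1⁻¹ ≡ 1 (mod 19) since 1·1 = 1 ≡ 1, so λ ≡ 11·1 ≡ 11.
  x = λ² - 16 - 16 = 121 - 32 ≡ 13; y = λ·(16 - 13) - 10 ≡ 4. → (13, 4)
3P: (13, 4) + (16, 10). λ = (10 - 4)/(16 - 13) ≡ 6/3 mod 19. 3⁻¹ ≡ 13 (mod 19), so λ ≡ 2.
  x = λ² - 13 - 16 = 4 - 29 ≡ 13; y = λ·(13 - 13) - 4 ≡ 15. → (13, 15)
4P: (13, 15) + (16, 10). λ = (10 - 15)/(16 - 13) ≡ 14/3 mod 19. 3⁻¹ ≡ 13 (mod 19) since 3·13 = 39 ≡ 1, so λ ≡ 11.
  x = λ² - 13 - 16 = 121 - 29 ≡ 16; y = λ·(13 - 16) - 15 ≡ 9. → (16, 9)
4P = (16, 9).
Finally 4P + Q:
(16, 9) + (8, 8). λ = (8 - 9)/(8 - 16) ≡ 18/11 mod 19. 11⁻¹ ≡ 7 (mod 19), so λ ≡ 12.
  x = λ² - 16 - 8 = 144 - 24 ≡ 6; y = λ·(16 - 6) - 9 ≡ 16. → (6, 16)

(6, 16)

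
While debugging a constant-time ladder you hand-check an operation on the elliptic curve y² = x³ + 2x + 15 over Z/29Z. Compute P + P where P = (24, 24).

tangent at (24, 24): λ = (3·24² + 2)/(2·24) ≡ 19/19. 19⁻¹ ≡ 26 (mod 29) since 19·26 = 494 ≡ 1, so λ ≡ 19·26 ≡ 1.
  x = λ² - 24 - 24 = 1 - 48 ≡ 11; y = λ·(24 - 11) - 24 ≡ 18. → (11, 18)

(11, 18)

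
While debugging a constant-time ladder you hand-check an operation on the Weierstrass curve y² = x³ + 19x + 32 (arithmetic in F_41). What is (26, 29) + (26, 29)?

tangent at (26, 29): λ = (3·26² + 19)/(2·29) ≡ 38/17. 17⁻¹ ≡ 29 (mod 41) since 17·29 = 493 ≡ 1, so λ ≡ 38·29 ≡ 36.
  x = λ² - 26 - 26 = 1296 - 52 ≡ 14; y = λ·(26 - 14) - 29 ≡ 34. → (14, 34)

(14, 34)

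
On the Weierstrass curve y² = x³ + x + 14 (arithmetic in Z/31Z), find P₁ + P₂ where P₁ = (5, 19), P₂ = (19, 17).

(26, 15)

(5, 19) + (19, 17). λ = (17 - 19)/(19 - 5) ≡ 29/14 mod 31. 14⁻¹ ≡ 20 (mod 31) since 14·20 = 280 ≡ 1, so λ ≡ 22.
  x = λ² - 5 - 19 = 484 - 24 ≡ 26; y = λ·(5 - 26) - 19 ≡ 15. → (26, 15)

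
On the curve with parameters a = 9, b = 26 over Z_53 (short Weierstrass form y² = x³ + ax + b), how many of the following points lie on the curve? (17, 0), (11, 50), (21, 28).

(17, 0): 0² ≡ 0, rhs ≡ 4 → off.
(11, 50): 50² ≡ 9, rhs ≡ 25 → off.
(21, 28): 28² ≡ 42, rhs ≡ 42 → on.

1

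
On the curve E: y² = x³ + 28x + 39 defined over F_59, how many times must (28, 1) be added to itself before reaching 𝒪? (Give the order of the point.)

10

2P: tangent at (28, 1): λ = (3·28² + 28)/(2·1) ≡ 20/2. 2⁻¹ ≡ 30 (mod 59) since 2·30 = 60 ≡ 1, so λ ≡ 20·30 ≡ 10.
  x = λ² - 28 - 28 = 100 - 56 ≡ 44; y = λ·(28 - 44) - 1 ≡ 16. → (44, 16)
3P: (44, 16) + (28, 1). λ = (1 - 16)/(28 - 44) ≡ 44/43 mod 59. 43⁻¹ ≡ 11 (mod 59) since 43·11 = 473 ≡ 1, so λ ≡ 12.
  x = λ² - 44 - 28 = 144 - 72 ≡ 13; y = λ·(44 - 13) - 16 ≡ 2. → (13, 2)
4P: (13, 2) + (28, 1). λ = (1 - 2)/(28 - 13) ≡ 58/15 mod 59. 15⁻¹ ≡ 4 (mod 59) since 15·4 = 60 ≡ 1, so λ ≡ 55.
  x = λ² - 13 - 28 = 3025 - 41 ≡ 34; y = λ·(13 - 34) - 2 ≡ 23. → (34, 23)
5P: (34, 23) + (28, 1). λ = (1 - 23)/(28 - 34) ≡ 37/53 mod 59. 53⁻¹ ≡ 49 (mod 59), so λ ≡ 43.
  x = λ² - 34 - 28 = 1849 - 62 ≡ 17; y = λ·(34 - 17) - 23 ≡ 0. → (17, 0)
6P: (17, 0) + (28, 1). λ = (1 - 0)/(28 - 17) ≡ 1/11 mod 59. 11⁻¹ ≡ 43 (mod 59), so λ ≡ 43.
  x = λ² - 17 - 28 = 1849 - 45 ≡ 34; y = λ·(17 - 34) - 0 ≡ 36. → (34, 36)
7P: (34, 36) + (28, 1). λ = (1 - 36)/(28 - 34) ≡ 24/53 mod 59. 53⁻¹ ≡ 49 (mod 59) since 53·49 = 2597 ≡ 1, so λ ≡ 55.
  x = λ² - 34 - 28 = 3025 - 62 ≡ 13; y = λ·(34 - 13) - 36 ≡ 57. → (13, 57)
8P: (13, 57) + (28, 1). λ = (1 - 57)/(28 - 13) ≡ 3/15 mod 59. 15⁻¹ ≡ 4 (mod 59), so λ ≡ 12.
  x = λ² - 13 - 28 = 144 - 41 ≡ 44; y = λ·(13 - 44) - 57 ≡ 43. → (44, 43)
9P: (44, 43) + (28, 1). λ = (1 - 43)/(28 - 44) ≡ 17/43 mod 59. 43⁻¹ ≡ 11 (mod 59), so λ ≡ 10.
  x = λ² - 44 - 28 = 100 - 72 ≡ 28; y = λ·(44 - 28) - 43 ≡ 58. → (28, 58)
10P: (28, 58) + (28, 1): same x and y₁ ≡ -y₂, so the sum is 𝒪.
10P = 𝒪, so the order is 10.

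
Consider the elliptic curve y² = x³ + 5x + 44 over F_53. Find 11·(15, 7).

Write G = (15, 7).
Double-and-add on 11 = (1011)₂. Start with G = (15, 7) for the leading 1-bit.
double: tangent at (15, 7): λ = (3·15² + 5)/(2·7) ≡ 44/14. 14⁻¹ ≡ 19 (mod 53) since 14·19 = 266 ≡ 1, so λ ≡ 44·19 ≡ 41.
  x = λ² - 15 - 15 = 1681 - 30 ≡ 8; y = λ·(15 - 8) - 7 ≡ 15. → (8, 15)
double: tangent at (8, 15): λ = (3·8² + 5)/(2·15) ≡ 38/30. 30⁻¹ ≡ 23 (mod 53), so λ ≡ 38·23 ≡ 26.
  x = λ² - 8 - 8 = 676 - 16 ≡ 24; y = λ·(8 - 24) - 15 ≡ 46. → (24, 46)
add G: (24, 46) + (15, 7). λ = (7 - 46)/(15 - 24) ≡ 14/44 mod 53. 44⁻¹ ≡ 47 (mod 53) since 44·47 = 2068 ≡ 1, so λ ≡ 22.
  x = λ² - 24 - 15 = 484 - 39 ≡ 21; y = λ·(24 - 21) - 46 ≡ 20. → (21, 20)
double: tangent at (21, 20): λ = (3·21² + 5)/(2·20) ≡ 3/40. 40⁻¹ ≡ 4 (mod 53) since 40·4 = 160 ≡ 1, so λ ≡ 3·4 ≡ 12.
  x = λ² - 21 - 21 = 144 - 42 ≡ 49; y = λ·(21 - 49) - 20 ≡ 15. → (49, 15)
add G: (49, 15) + (15, 7). λ = (7 - 15)/(15 - 49) ≡ 45/19 mod 53. 19⁻¹ ≡ 14 (mod 53) since 19·14 = 266 ≡ 1, so λ ≡ 47.
  x = λ² - 49 - 15 = 2209 - 64 ≡ 25; y = λ·(49 - 25) - 15 ≡ 0. → (25, 0)

(25, 0)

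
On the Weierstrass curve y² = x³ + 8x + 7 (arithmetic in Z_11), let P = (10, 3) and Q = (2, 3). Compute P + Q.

(10, 8)

(10, 3) + (2, 3). λ = (3 - 3)/(2 - 10) ≡ 0/3 mod 11. 3⁻¹ ≡ 4 (mod 11), so λ ≡ 0.
  x = λ² - 10 - 2 = 0 - 12 ≡ 10; y = λ·(10 - 10) - 3 ≡ 8. → (10, 8)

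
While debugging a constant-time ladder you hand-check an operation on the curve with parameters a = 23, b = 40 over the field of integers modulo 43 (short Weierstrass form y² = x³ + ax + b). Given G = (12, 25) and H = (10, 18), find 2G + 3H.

(24, 22)

First 2G:
Repeated addition: build up to 2G.
2G: tangent at (12, 25): λ = (3·12² + 23)/(2·25) ≡ 25/7. 7⁻¹ ≡ 37 (mod 43) since 7·37 = 259 ≡ 1, so λ ≡ 25·37 ≡ 22.
  x = λ² - 12 - 12 = 484 - 24 ≡ 30; y = λ·(12 - 30) - 25 ≡ 9. → (30, 9)
2G = (30, 9).
Next 3H:
Repeated addition: build up to 3H.
2H: tangent at (10, 18): λ = (3·10² + 23)/(2·18) ≡ 22/36. 36⁻¹ ≡ 6 (mod 43) since 36·6 = 216 ≡ 1, so λ ≡ 22·6 ≡ 3.
  x = λ² - 10 - 10 = 9 - 20 ≡ 32; y = λ·(10 - 32) - 18 ≡ 2. → (32, 2)
3H: (32, 2) + (10, 18). λ = (18 - 2)/(10 - 32) ≡ 16/21 mod 43. 21⁻¹ ≡ 41 (mod 43), so λ ≡ 11.
  x = λ² - 32 - 10 = 121 - 42 ≡ 36; y = λ·(32 - 36) - 2 ≡ 40. → (36, 40)
3H = (36, 40).
Finally 2G + 3H:
(30, 9) + (36, 40). λ = (40 - 9)/(36 - 30) ≡ 31/6 mod 43. 6⁻¹ ≡ 36 (mod 43), so λ ≡ 41.
  x = λ² - 30 - 36 = 1681 - 66 ≡ 24; y = λ·(30 - 24) - 9 ≡ 22. → (24, 22)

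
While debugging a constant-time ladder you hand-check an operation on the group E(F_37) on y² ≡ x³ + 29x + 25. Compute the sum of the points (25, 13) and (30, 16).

(9, 4)

(25, 13) + (30, 16). λ = (16 - 13)/(30 - 25) ≡ 3/5 mod 37. 5⁻¹ ≡ 15 (mod 37), so λ ≡ 8.
  x = λ² - 25 - 30 = 64 - 55 ≡ 9; y = λ·(25 - 9) - 13 ≡ 4. → (9, 4)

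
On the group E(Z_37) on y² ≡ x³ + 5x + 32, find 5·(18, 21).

(18, 16)

Write G = (18, 21).
Double-and-add on 5 = (101)₂. Start with G = (18, 21) for the leading 1-bit.
double: tangent at (18, 21): λ = (3·18² + 5)/(2·21) ≡ 15/5. 5⁻¹ ≡ 15 (mod 37), so λ ≡ 15·15 ≡ 3.
  x = λ² - 18 - 18 = 9 - 36 ≡ 10; y = λ·(18 - 10) - 21 ≡ 3. → (10, 3)
double: tangent at (10, 3): λ = (3·10² + 5)/(2·3) ≡ 9/6. 6⁻¹ ≡ 31 (mod 37), so λ ≡ 9·31 ≡ 20.
  x = λ² - 10 - 10 = 400 - 20 ≡ 10; y = λ·(10 - 10) - 3 ≡ 34. → (10, 34)
add G: (10, 34) + (18, 21). λ = (21 - 34)/(18 - 10) ≡ 24/8 mod 37. 8⁻¹ ≡ 14 (mod 37), so λ ≡ 3.
  x = λ² - 10 - 18 = 9 - 28 ≡ 18; y = λ·(10 - 18) - 34 ≡ 16. → (18, 16)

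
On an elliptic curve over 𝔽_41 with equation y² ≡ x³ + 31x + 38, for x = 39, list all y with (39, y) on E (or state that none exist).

3, 38

x³ + 31x + 38 = 60566 ≡ 9 (mod 41).
Square roots of 9 mod 41: 3 and 38 (since 3² = 9 ≡ 9).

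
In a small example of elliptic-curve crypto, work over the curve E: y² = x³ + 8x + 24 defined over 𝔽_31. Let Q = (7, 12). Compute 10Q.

Double-and-add on 10 = (1010)₂. Start with Q = (7, 12) for the leading 1-bit.
double: tangent at (7, 12): λ = (3·7² + 8)/(2·12) ≡ 0/24. 24⁻¹ ≡ 22 (mod 31), so λ ≡ 0·22 ≡ 0.
  x = λ² - 7 - 7 = 0 - 14 ≡ 17; y = λ·(7 - 17) - 12 ≡ 19. → (17, 19)
double: tangent at (17, 19): λ = (3·17² + 8)/(2·19) ≡ 7/7. 7⁻¹ ≡ 9 (mod 31) since 7·9 = 63 ≡ 1, so λ ≡ 7·9 ≡ 1.
  x = λ² - 17 - 17 = 1 - 34 ≡ 29; y = λ·(17 - 29) - 19 ≡ 0. → (29, 0)
add Q: (29, 0) + (7, 12). λ = (12 - 0)/(7 - 29) ≡ 12/9 mod 31. 9⁻¹ ≡ 7 (mod 31) since 9·7 = 63 ≡ 1, so λ ≡ 22.
  x = λ² - 29 - 7 = 484 - 36 ≡ 14; y = λ·(29 - 14) - 0 ≡ 20. → (14, 20)
double: tangent at (14, 20): λ = (3·14² + 8)/(2·20) ≡ 7/9. 9⁻¹ ≡ 7 (mod 31) since 9·7 = 63 ≡ 1, so λ ≡ 7·7 ≡ 18.
  x = λ² - 14 - 14 = 324 - 28 ≡ 17; y = λ·(14 - 17) - 20 ≡ 19. → (17, 19)

(17, 19)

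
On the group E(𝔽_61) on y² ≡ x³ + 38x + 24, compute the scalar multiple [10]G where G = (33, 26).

Repeated addition: build up to 10G.
2G: tangent at (33, 26): λ = (3·33² + 38)/(2·26) ≡ 11/52. 52⁻¹ ≡ 27 (mod 61) since 52·27 = 1404 ≡ 1, so λ ≡ 11·27 ≡ 53.
  x = λ² - 33 - 33 = 2809 - 66 ≡ 59; y = λ·(33 - 59) - 26 ≡ 60. → (59, 60)
3G: (59, 60) + (33, 26). λ = (26 - 60)/(33 - 59) ≡ 27/35 mod 61. 35⁻¹ ≡ 7 (mod 61), so λ ≡ 6.
  x = λ² - 59 - 33 = 36 - 92 ≡ 5; y = λ·(59 - 5) - 60 ≡ 20. → (5, 20)
4G: (5, 20) + (33, 26). λ = (26 - 20)/(33 - 5) ≡ 6/28 mod 61. 28⁻¹ ≡ 24 (mod 61), so λ ≡ 22.
  x = λ² - 5 - 33 = 484 - 38 ≡ 19; y = λ·(5 - 19) - 20 ≡ 38. → (19, 38)
5G: (19, 38) + (33, 26). λ = (26 - 38)/(33 - 19) ≡ 49/14 mod 61. 14⁻¹ ≡ 48 (mod 61), so λ ≡ 34.
  x = λ² - 19 - 33 = 1156 - 52 ≡ 6; y = λ·(19 - 6) - 38 ≡ 38. → (6, 38)
6G: (6, 38) + (33, 26). λ = (26 - 38)/(33 - 6) ≡ 49/27 mod 61. 27⁻¹ ≡ 52 (mod 61) since 27·52 = 1404 ≡ 1, so λ ≡ 47.
  x = λ² - 6 - 33 = 2209 - 39 ≡ 35; y = λ·(6 - 35) - 38 ≡ 2. → (35, 2)
7G: (35, 2) + (33, 26). λ = (26 - 2)/(33 - 35) ≡ 24/59 mod 61. 59⁻¹ ≡ 30 (mod 61) since 59·30 = 1770 ≡ 1, so λ ≡ 49.
  x = λ² - 35 - 33 = 2401 - 68 ≡ 15; y = λ·(35 - 15) - 2 ≡ 2. → (15, 2)
8G: (15, 2) + (33, 26). λ = (26 - 2)/(33 - 15) ≡ 24/18 mod 61. 18⁻¹ ≡ 17 (mod 61) since 18·17 = 306 ≡ 1, so λ ≡ 42.
  x = λ² - 15 - 33 = 1764 - 48 ≡ 8; y = λ·(15 - 8) - 2 ≡ 48. → (8, 48)
9G: (8, 48) + (33, 26). λ = (26 - 48)/(33 - 8) ≡ 39/25 mod 61. 25⁻¹ ≡ 22 (mod 61) since 25·22 = 550 ≡ 1, so λ ≡ 4.
  x = λ² - 8 - 33 = 16 - 41 ≡ 36; y = λ·(8 - 36) - 48 ≡ 23. → (36, 23)
10G: (36, 23) + (33, 26). λ = (26 - 23)/(33 - 36) ≡ 3/58 mod 61. 58⁻¹ ≡ 20 (mod 61) since 58·20 = 1160 ≡ 1, so λ ≡ 60.
  x = λ² - 36 - 33 = 3600 - 69 ≡ 54; y = λ·(36 - 54) - 23 ≡ 56. → (54, 56)

(54, 56)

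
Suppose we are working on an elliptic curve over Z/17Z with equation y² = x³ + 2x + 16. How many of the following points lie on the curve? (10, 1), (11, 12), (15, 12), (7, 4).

1

(10, 1): 1² ≡ 1, rhs ≡ 16 → off.
(11, 12): 12² ≡ 8, rhs ≡ 9 → off.
(15, 12): 12² ≡ 8, rhs ≡ 4 → off.
(7, 4): 4² ≡ 16, rhs ≡ 16 → on.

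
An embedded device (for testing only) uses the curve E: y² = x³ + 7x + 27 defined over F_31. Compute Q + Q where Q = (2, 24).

(29, 6)

tangent at (2, 24): λ = (3·2² + 7)/(2·24) ≡ 19/17. 17⁻¹ ≡ 11 (mod 31), so λ ≡ 19·11 ≡ 23.
  x = λ² - 2 - 2 = 529 - 4 ≡ 29; y = λ·(2 - 29) - 24 ≡ 6. → (29, 6)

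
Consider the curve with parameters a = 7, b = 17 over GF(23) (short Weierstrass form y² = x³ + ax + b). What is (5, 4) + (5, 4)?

tangent at (5, 4): λ = (3·5² + 7)/(2·4) ≡ 13/8. 8⁻¹ ≡ 3 (mod 23), so λ ≡ 13·3 ≡ 16.
  x = λ² - 5 - 5 = 256 - 10 ≡ 16; y = λ·(5 - 16) - 4 ≡ 4. → (16, 4)

(16, 4)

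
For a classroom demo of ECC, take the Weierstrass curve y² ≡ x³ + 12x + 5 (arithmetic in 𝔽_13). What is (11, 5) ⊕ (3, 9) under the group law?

(9, 7)

(11, 5) + (3, 9). λ = (9 - 5)/(3 - 11) ≡ 4/5 mod 13. 5⁻¹ ≡ 8 (mod 13) since 5·8 = 40 ≡ 1, so λ ≡ 6.
  x = λ² - 11 - 3 = 36 - 14 ≡ 9; y = λ·(11 - 9) - 5 ≡ 7. → (9, 7)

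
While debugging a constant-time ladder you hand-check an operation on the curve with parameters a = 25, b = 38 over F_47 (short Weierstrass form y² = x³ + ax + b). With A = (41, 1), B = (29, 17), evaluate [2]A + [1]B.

First 2A:
Repeated addition: build up to 2A.
2A: tangent at (41, 1): λ = (3·41² + 25)/(2·1) ≡ 39/2. 2⁻¹ ≡ 24 (mod 47) since 2·24 = 48 ≡ 1, so λ ≡ 39·24 ≡ 43.
  x = λ² - 41 - 41 = 1849 - 82 ≡ 28; y = λ·(41 - 28) - 1 ≡ 41. → (28, 41)
2A = (28, 41).
Finally 2A + B:
(28, 41) + (29, 17). λ = (17 - 41)/(29 - 28) ≡ 23/1 mod 47. 1⁻¹ ≡ 1 (mod 47) since 1·1 = 1 ≡ 1, so λ ≡ 23.
  x = λ² - 28 - 29 = 529 - 57 ≡ 2; y = λ·(28 - 2) - 41 ≡ 40. → (2, 40)

(2, 40)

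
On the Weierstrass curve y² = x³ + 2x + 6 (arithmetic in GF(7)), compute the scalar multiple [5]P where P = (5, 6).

(3, 2)

Double-and-add on 5 = (101)₂. Start with P = (5, 6) for the leading 1-bit.
double: tangent at (5, 6): λ = (3·5² + 2)/(2·6) ≡ 0/5. 5⁻¹ ≡ 3 (mod 7) since 5·3 = 15 ≡ 1, so λ ≡ 0·3 ≡ 0.
  x = λ² - 5 - 5 = 0 - 10 ≡ 4; y = λ·(5 - 4) - 6 ≡ 1. → (4, 1)
double: tangent at (4, 1): λ = (3·4² + 2)/(2·1) ≡ 1/2. 2⁻¹ ≡ 4 (mod 7), so λ ≡ 1·4 ≡ 4.
  x = λ² - 4 - 4 = 16 - 8 ≡ 1; y = λ·(4 - 1) - 1 ≡ 4. → (1, 4)
add P: (1, 4) + (5, 6). λ = (6 - 4)/(5 - 1) ≡ 2/4 mod 7. 4⁻¹ ≡ 2 (mod 7) since 4·2 = 8 ≡ 1, so λ ≡ 4.
  x = λ² - 1 - 5 = 16 - 6 ≡ 3; y = λ·(1 - 3) - 4 ≡ 2. → (3, 2)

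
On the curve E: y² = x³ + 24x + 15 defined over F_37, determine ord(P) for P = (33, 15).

3

2P: tangent at (33, 15): λ = (3·33² + 24)/(2·15) ≡ 35/30. 30⁻¹ ≡ 21 (mod 37), so λ ≡ 35·21 ≡ 32.
  x = λ² - 33 - 33 = 1024 - 66 ≡ 33; y = λ·(33 - 33) - 15 ≡ 22. → (33, 22)
3P: (33, 22) + (33, 15): same x and y₁ ≡ -y₂, so the sum is O.
3P = O, so the order is 3.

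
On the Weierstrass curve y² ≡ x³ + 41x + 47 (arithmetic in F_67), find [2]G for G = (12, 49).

(0, 39)

tangent at (12, 49): λ = (3·12² + 41)/(2·49) ≡ 4/31. 31⁻¹ ≡ 13 (mod 67), so λ ≡ 4·13 ≡ 52.
  x = λ² - 12 - 12 = 2704 - 24 ≡ 0; y = λ·(12 - 0) - 49 ≡ 39. → (0, 39)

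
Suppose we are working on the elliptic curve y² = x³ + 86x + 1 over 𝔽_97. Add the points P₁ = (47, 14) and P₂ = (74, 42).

(46, 5)

(47, 14) + (74, 42). λ = (42 - 14)/(74 - 47) ≡ 28/27 mod 97. 27⁻¹ ≡ 18 (mod 97), so λ ≡ 19.
  x = λ² - 47 - 74 = 361 - 121 ≡ 46; y = λ·(47 - 46) - 14 ≡ 5. → (46, 5)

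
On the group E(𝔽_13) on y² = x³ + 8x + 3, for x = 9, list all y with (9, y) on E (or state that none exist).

none

x³ + 8x + 3 = 804 ≡ 11 (mod 13).
11 is a non-residue mod 13; no y exists.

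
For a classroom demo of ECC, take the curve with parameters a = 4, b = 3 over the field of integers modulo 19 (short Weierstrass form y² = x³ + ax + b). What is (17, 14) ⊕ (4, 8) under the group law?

(18, 6)

(17, 14) + (4, 8). λ = (8 - 14)/(4 - 17) ≡ 13/6 mod 19. 6⁻¹ ≡ 16 (mod 19), so λ ≡ 18.
  x = λ² - 17 - 4 = 324 - 21 ≡ 18; y = λ·(17 - 18) - 14 ≡ 6. → (18, 6)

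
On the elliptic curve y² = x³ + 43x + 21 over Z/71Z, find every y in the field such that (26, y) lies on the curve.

none

x³ + 43x + 21 = 18715 ≡ 42 (mod 71).
42 is a non-residue mod 71; no y exists.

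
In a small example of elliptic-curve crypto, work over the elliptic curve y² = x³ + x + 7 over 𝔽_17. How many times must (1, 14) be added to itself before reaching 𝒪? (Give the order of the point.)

6

2P: tangent at (1, 14): λ = (3·1² + 1)/(2·14) ≡ 4/11. 11⁻¹ ≡ 14 (mod 17) since 11·14 = 154 ≡ 1, so λ ≡ 4·14 ≡ 5.
  x = λ² - 1 - 1 = 25 - 2 ≡ 6; y = λ·(1 - 6) - 14 ≡ 12. → (6, 12)
3P: (6, 12) + (1, 14). λ = (14 - 12)/(1 - 6) ≡ 2/12 mod 17. 12⁻¹ ≡ 10 (mod 17), so λ ≡ 3.
  x = λ² - 6 - 1 = 9 - 7 ≡ 2; y = λ·(6 - 2) - 12 ≡ 0. → (2, 0)
4P: (2, 0) + (1, 14). λ = (14 - 0)/(1 - 2) ≡ 14/16 mod 17. 16⁻¹ ≡ 16 (mod 17), so λ ≡ 3.
  x = λ² - 2 - 1 = 9 - 3 ≡ 6; y = λ·(2 - 6) - 0 ≡ 5. → (6, 5)
5P: (6, 5) + (1, 14). λ = (14 - 5)/(1 - 6) ≡ 9/12 mod 17. 12⁻¹ ≡ 10 (mod 17) since 12·10 = 120 ≡ 1, so λ ≡ 5.
  x = λ² - 6 - 1 = 25 - 7 ≡ 1; y = λ·(6 - 1) - 5 ≡ 3. → (1, 3)
6P: (1, 3) + (1, 14): same x and y₁ ≡ -y₂, so the sum is 𝒪.
6P = 𝒪, so the order is 6.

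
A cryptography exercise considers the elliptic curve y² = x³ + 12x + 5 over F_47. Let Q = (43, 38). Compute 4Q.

Double-and-add on 4 = (100)₂. Start with Q = (43, 38) for the leading 1-bit.
double: tangent at (43, 38): λ = (3·43² + 12)/(2·38) ≡ 13/29. 29⁻¹ ≡ 13 (mod 47), so λ ≡ 13·13 ≡ 28.
  x = λ² - 43 - 43 = 784 - 86 ≡ 40; y = λ·(43 - 40) - 38 ≡ 46. → (40, 46)
double: tangent at (40, 46): λ = (3·40² + 12)/(2·46) ≡ 18/45. 45⁻¹ ≡ 23 (mod 47), so λ ≡ 18·23 ≡ 38.
  x = λ² - 40 - 40 = 1444 - 80 ≡ 1; y = λ·(40 - 1) - 46 ≡ 26. → (1, 26)

(1, 26)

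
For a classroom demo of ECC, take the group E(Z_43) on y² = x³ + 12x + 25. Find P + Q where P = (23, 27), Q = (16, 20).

(23, 27) + (16, 20). λ = (20 - 27)/(16 - 23) ≡ 36/36 mod 43. 36⁻¹ ≡ 6 (mod 43), so λ ≡ 1.
  x = λ² - 23 - 16 = 1 - 39 ≡ 5; y = λ·(23 - 5) - 27 ≡ 34. → (5, 34)

(5, 34)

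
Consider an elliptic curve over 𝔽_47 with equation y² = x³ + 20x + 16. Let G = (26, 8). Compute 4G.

Double-and-add on 4 = (100)₂. Start with G = (26, 8) for the leading 1-bit.
double: tangent at (26, 8): λ = (3·26² + 20)/(2·8) ≡ 27/16. 16⁻¹ ≡ 3 (mod 47) since 16·3 = 48 ≡ 1, so λ ≡ 27·3 ≡ 34.
  x = λ² - 26 - 26 = 1156 - 52 ≡ 23; y = λ·(26 - 23) - 8 ≡ 0. → (23, 0)
double: (23, 0) + (23, 0): same x and y₁ ≡ -y₂, so the sum is O.

O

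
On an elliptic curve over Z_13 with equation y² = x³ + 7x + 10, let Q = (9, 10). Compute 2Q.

tangent at (9, 10): λ = (3·9² + 7)/(2·10) ≡ 3/7. 7⁻¹ ≡ 2 (mod 13), so λ ≡ 3·2 ≡ 6.
  x = λ² - 9 - 9 = 36 - 18 ≡ 5; y = λ·(9 - 5) - 10 ≡ 1. → (5, 1)

(5, 1)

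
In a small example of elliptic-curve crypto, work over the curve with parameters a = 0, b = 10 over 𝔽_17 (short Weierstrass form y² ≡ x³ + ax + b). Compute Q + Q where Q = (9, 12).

tangent at (9, 12): λ = (3·9² + 0)/(2·12) ≡ 5/7. 7⁻¹ ≡ 5 (mod 17) since 7·5 = 35 ≡ 1, so λ ≡ 5·5 ≡ 8.
  x = λ² - 9 - 9 = 64 - 18 ≡ 12; y = λ·(9 - 12) - 12 ≡ 15. → (12, 15)

(12, 15)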